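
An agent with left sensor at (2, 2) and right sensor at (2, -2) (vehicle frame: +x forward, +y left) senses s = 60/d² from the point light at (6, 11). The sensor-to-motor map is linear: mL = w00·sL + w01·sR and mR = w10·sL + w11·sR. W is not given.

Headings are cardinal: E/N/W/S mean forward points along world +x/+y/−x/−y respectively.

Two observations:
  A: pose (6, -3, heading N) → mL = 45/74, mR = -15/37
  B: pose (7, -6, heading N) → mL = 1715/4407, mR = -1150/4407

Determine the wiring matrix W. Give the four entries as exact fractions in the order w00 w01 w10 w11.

obs A: pose=(6,-3,N) → sL=15/37, sR=15/37, mL=45/74, mR=-15/37
obs B: pose=(7,-6,N) → sL=30/113, sR=10/39, mL=1715/4407, mR=-1150/4407
sensor matrix S = [[15/37, 15/37], [30/113, 10/39]]; det S = -200/54353
solve [mL_A; mL_B] = S·[w00; w01] and [mR_A; mR_B] = S·[w10; w11]:
  w00 = 1/2, w01 = 1, w10 = -1/2, w11 = -1/2

1/2 1 -1/2 -1/2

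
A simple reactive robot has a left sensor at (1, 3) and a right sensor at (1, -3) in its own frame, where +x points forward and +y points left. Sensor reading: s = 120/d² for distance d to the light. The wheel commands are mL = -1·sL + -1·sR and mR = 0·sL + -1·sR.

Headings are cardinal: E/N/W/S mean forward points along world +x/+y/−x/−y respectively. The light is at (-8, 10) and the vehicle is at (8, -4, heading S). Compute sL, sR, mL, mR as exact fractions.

left sensor world pos  = (11, -5); dL² = 586
right sensor world pos = (5, -5); dR² = 394
sL = 120/586 = 60/293
sR = 120/394 = 60/197
mL = -1·sL + -1·sR = -29400/57721
mR = 0·sL + -1·sR = -60/197

60/293 60/197 -29400/57721 -60/197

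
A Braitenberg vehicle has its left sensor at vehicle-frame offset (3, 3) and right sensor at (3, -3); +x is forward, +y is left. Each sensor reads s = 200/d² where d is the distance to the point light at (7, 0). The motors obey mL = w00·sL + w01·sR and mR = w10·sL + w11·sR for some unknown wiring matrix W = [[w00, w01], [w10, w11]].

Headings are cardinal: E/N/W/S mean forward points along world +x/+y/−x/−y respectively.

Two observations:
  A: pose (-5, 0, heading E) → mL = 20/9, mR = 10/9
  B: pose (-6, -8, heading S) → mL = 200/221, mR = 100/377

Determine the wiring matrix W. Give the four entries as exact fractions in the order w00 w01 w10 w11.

obs A: pose=(-5,0,E) → sL=20/9, sR=20/9, mL=20/9, mR=10/9
obs B: pose=(-6,-8,S) → sL=200/221, sR=200/377, mL=200/221, mR=100/377
sensor matrix S = [[20/9, 20/9], [200/221, 200/377]]; det S = -16000/19227
solve [mL_A; mL_B] = S·[w00; w01] and [mR_A; mR_B] = S·[w10; w11]:
  w00 = 1, w01 = 0, w10 = 0, w11 = 1/2

1 0 0 1/2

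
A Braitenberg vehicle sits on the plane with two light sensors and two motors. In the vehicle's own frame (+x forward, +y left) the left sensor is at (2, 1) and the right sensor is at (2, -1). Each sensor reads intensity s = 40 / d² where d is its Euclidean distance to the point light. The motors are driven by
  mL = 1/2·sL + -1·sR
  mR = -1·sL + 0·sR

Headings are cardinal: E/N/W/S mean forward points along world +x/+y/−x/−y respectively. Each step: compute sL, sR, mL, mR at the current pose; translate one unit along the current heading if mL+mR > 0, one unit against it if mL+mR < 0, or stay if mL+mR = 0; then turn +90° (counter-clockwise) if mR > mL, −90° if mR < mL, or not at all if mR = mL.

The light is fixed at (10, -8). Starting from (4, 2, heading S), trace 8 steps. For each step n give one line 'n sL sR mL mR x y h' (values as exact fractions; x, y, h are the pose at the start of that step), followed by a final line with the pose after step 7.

0 40/89 40/113 -1300/10057 -40/89 4 2 S
1 10/41 5/26 -75/1066 -10/41 4 3 W
2 8/41 8/37 -180/1517 -8/41 5 3 N
3 4/13 4/9 -34/117 -4/13 5 2 E
4 40/89 40/113 -1300/10057 -40/89 4 2 S
5 10/41 5/26 -75/1066 -10/41 4 3 W
6 8/41 8/37 -180/1517 -8/41 5 3 N
7 4/13 4/9 -34/117 -4/13 5 2 E
final 4 2 S

n=0: pose=(4,2,S); sL=40/89, sR=40/113; mL=-1300/10057, mR=-40/89; mL+mR=-5820/10057 → advance -1; mR−mL=-3220/10057 → turn -1·90°
n=1: pose=(4,3,W); sL=10/41, sR=5/26; mL=-75/1066, mR=-10/41; mL+mR=-335/1066 → advance -1; mR−mL=-185/1066 → turn -1·90°
n=2: pose=(5,3,N); sL=8/41, sR=8/37; mL=-180/1517, mR=-8/41; mL+mR=-476/1517 → advance -1; mR−mL=-116/1517 → turn -1·90°
n=3: pose=(5,2,E); sL=4/13, sR=4/9; mL=-34/117, mR=-4/13; mL+mR=-70/117 → advance -1; mR−mL=-2/117 → turn -1·90°
n=4: pose=(4,2,S); sL=40/89, sR=40/113; mL=-1300/10057, mR=-40/89; mL+mR=-5820/10057 → advance -1; mR−mL=-3220/10057 → turn -1·90°
n=5: pose=(4,3,W); sL=10/41, sR=5/26; mL=-75/1066, mR=-10/41; mL+mR=-335/1066 → advance -1; mR−mL=-185/1066 → turn -1·90°
n=6: pose=(5,3,N); sL=8/41, sR=8/37; mL=-180/1517, mR=-8/41; mL+mR=-476/1517 → advance -1; mR−mL=-116/1517 → turn -1·90°
n=7: pose=(5,2,E); sL=4/13, sR=4/9; mL=-34/117, mR=-4/13; mL+mR=-70/117 → advance -1; mR−mL=-2/117 → turn -1·90°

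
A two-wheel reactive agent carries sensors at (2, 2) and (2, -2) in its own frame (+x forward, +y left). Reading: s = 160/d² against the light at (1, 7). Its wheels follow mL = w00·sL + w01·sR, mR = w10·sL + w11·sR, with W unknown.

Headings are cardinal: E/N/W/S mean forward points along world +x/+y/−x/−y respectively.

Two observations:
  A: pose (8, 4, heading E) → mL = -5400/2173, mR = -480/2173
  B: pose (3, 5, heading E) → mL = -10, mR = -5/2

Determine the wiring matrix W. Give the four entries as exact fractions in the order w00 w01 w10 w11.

-1/2 -1 -1/2 1/2

obs A: pose=(8,4,E) → sL=80/41, sR=80/53, mL=-5400/2173, mR=-480/2173
obs B: pose=(3,5,E) → sL=10, sR=5, mL=-10, mR=-5/2
sensor matrix S = [[80/41, 80/53], [10, 5]]; det S = -11600/2173
solve [mL_A; mL_B] = S·[w00; w01] and [mR_A; mR_B] = S·[w10; w11]:
  w00 = -1/2, w01 = -1, w10 = -1/2, w11 = 1/2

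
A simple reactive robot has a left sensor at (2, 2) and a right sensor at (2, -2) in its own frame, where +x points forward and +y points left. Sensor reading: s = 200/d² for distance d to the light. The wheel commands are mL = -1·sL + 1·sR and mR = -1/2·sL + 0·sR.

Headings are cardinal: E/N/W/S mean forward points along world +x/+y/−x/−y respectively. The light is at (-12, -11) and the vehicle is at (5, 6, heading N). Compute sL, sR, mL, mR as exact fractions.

left sensor world pos  = (3, 8); dL² = 586
right sensor world pos = (7, 8); dR² = 722
sL = 200/586 = 100/293
sR = 200/722 = 100/361
mL = -1·sL + 1·sR = -6800/105773
mR = -1/2·sL + 0·sR = -50/293

100/293 100/361 -6800/105773 -50/293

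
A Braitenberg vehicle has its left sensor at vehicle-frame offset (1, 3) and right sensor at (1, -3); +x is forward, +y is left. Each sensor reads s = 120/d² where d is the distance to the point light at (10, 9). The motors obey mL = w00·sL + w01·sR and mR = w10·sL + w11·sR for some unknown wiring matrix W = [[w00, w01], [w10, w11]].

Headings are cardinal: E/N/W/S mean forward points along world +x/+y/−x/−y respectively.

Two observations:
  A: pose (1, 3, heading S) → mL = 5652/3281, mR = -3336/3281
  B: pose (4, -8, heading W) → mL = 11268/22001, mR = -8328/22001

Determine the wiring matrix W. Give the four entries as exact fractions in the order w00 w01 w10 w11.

obs A: pose=(1,3,S) → sL=24/17, sR=120/193, mL=5652/3281, mR=-3336/3281
obs B: pose=(4,-8,W) → sL=120/449, sR=24/49, mL=11268/22001, mR=-8328/22001
sensor matrix S = [[24/17, 120/193], [120/449, 24/49]]; det S = 37919232/72185281
solve [mL_A; mL_B] = S·[w00; w01] and [mR_A; mR_B] = S·[w10; w11]:
  w00 = 1, w01 = 1/2, w10 = -1/2, w11 = -1/2

1 1/2 -1/2 -1/2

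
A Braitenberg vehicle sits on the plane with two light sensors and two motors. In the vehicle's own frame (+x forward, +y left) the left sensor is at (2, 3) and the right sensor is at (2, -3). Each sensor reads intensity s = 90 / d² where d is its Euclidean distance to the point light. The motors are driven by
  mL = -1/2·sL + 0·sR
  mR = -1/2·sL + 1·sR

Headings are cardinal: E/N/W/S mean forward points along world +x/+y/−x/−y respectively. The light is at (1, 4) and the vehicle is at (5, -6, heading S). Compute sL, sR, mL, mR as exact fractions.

left sensor world pos  = (8, -8); dL² = 193
right sensor world pos = (2, -8); dR² = 145
sL = 90/193 = 90/193
sR = 90/145 = 18/29
mL = -1/2·sL + 0·sR = -45/193
mR = -1/2·sL + 1·sR = 2169/5597

90/193 18/29 -45/193 2169/5597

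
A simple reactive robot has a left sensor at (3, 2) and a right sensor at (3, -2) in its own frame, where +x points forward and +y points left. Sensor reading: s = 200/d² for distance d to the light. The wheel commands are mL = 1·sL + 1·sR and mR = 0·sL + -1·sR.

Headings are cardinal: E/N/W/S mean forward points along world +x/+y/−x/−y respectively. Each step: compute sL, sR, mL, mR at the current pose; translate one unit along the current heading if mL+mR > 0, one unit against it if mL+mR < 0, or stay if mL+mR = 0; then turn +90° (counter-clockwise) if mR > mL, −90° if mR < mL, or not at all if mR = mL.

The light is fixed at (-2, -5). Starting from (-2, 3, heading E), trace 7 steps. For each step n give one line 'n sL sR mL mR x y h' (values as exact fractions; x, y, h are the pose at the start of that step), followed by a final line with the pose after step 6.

n=0: pose=(-2,3,E); sL=200/109, sR=40/9; mL=6160/981, mR=-40/9; mL+mR=200/109 → advance +1; mR−mL=-10520/981 → turn -1·90°
n=1: pose=(-1,3,S); sL=100/17, sR=100/13; mL=3000/221, mR=-100/13; mL+mR=100/17 → advance +1; mR−mL=-4700/221 → turn -1·90°
n=2: pose=(-1,2,W); sL=200/29, sR=40/17; mL=4560/493, mR=-40/17; mL+mR=200/29 → advance +1; mR−mL=-5720/493 → turn -1·90°
n=3: pose=(-2,2,N); sL=25/13, sR=25/13; mL=50/13, mR=-25/13; mL+mR=25/13 → advance +1; mR−mL=-75/13 → turn -1·90°
n=4: pose=(-2,3,E); sL=200/109, sR=40/9; mL=6160/981, mR=-40/9; mL+mR=200/109 → advance +1; mR−mL=-10520/981 → turn -1·90°
n=5: pose=(-1,3,S); sL=100/17, sR=100/13; mL=3000/221, mR=-100/13; mL+mR=100/17 → advance +1; mR−mL=-4700/221 → turn -1·90°
n=6: pose=(-1,2,W); sL=200/29, sR=40/17; mL=4560/493, mR=-40/17; mL+mR=200/29 → advance +1; mR−mL=-5720/493 → turn -1·90°

0 200/109 40/9 6160/981 -40/9 -2 3 E
1 100/17 100/13 3000/221 -100/13 -1 3 S
2 200/29 40/17 4560/493 -40/17 -1 2 W
3 25/13 25/13 50/13 -25/13 -2 2 N
4 200/109 40/9 6160/981 -40/9 -2 3 E
5 100/17 100/13 3000/221 -100/13 -1 3 S
6 200/29 40/17 4560/493 -40/17 -1 2 W
final -2 2 N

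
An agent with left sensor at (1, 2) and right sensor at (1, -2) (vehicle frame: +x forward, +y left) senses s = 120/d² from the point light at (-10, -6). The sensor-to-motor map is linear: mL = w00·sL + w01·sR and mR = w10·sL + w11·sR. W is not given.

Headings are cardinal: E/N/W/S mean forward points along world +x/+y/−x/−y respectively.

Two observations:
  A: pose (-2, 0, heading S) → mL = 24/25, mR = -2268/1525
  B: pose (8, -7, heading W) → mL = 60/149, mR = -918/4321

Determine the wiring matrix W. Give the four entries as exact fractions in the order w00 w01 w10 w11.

obs A: pose=(-2,0,S) → sL=24/25, sR=120/61, mL=24/25, mR=-2268/1525
obs B: pose=(8,-7,W) → sL=60/149, sR=12/29, mL=60/149, mR=-918/4321
sensor matrix S = [[24/25, 120/61], [60/149, 12/29]]; det S = -2602368/6589525
solve [mL_A; mL_B] = S·[w00; w01] and [mR_A; mR_B] = S·[w10; w11]:
  w00 = 1, w01 = 0, w10 = 1/2, w11 = -1

1 0 1/2 -1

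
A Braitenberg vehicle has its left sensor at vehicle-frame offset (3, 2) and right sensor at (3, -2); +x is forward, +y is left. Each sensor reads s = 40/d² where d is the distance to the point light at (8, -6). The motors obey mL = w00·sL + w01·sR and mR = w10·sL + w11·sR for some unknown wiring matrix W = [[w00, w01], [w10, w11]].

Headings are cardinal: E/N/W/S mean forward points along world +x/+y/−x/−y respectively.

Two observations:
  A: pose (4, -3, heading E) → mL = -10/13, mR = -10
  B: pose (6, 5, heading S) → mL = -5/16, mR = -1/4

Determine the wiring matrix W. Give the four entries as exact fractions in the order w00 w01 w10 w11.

obs A: pose=(4,-3,E) → sL=20/13, sR=20, mL=-10/13, mR=-10
obs B: pose=(6,5,S) → sL=5/8, sR=1/2, mL=-5/16, mR=-1/4
sensor matrix S = [[20/13, 20], [5/8, 1/2]]; det S = -305/26
solve [mL_A; mL_B] = S·[w00; w01] and [mR_A; mR_B] = S·[w10; w11]:
  w00 = -1/2, w01 = 0, w10 = 0, w11 = -1/2

-1/2 0 0 -1/2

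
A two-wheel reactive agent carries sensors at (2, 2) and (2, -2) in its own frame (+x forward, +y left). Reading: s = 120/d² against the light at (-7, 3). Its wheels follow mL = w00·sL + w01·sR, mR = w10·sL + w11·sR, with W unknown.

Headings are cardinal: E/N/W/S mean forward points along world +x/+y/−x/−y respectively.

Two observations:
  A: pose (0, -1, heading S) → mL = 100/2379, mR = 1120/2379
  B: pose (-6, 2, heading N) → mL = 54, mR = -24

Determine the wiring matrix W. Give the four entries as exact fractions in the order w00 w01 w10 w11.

obs A: pose=(0,-1,S) → sL=40/39, sR=120/61, mL=100/2379, mR=1120/2379
obs B: pose=(-6,2,N) → sL=60, sR=12, mL=54, mR=-24
sensor matrix S = [[40/39, 120/61], [60, 12]]; det S = -83840/793
solve [mL_A; mL_B] = S·[w00; w01] and [mR_A; mR_B] = S·[w10; w11]:
  w00 = 1, w01 = -1/2, w10 = -1/2, w11 = 1/2

1 -1/2 -1/2 1/2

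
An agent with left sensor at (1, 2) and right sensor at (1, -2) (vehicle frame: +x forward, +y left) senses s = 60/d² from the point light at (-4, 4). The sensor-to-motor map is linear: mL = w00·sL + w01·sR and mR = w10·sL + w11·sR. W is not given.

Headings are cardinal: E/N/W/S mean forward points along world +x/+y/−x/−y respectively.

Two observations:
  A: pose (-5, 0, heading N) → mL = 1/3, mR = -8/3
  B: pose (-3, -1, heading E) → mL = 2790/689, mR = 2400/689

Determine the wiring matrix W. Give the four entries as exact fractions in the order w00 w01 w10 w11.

obs A: pose=(-5,0,N) → sL=10/3, sR=6, mL=1/3, mR=-8/3
obs B: pose=(-3,-1,E) → sL=60/13, sR=60/53, mL=2790/689, mR=2400/689
sensor matrix S = [[10/3, 6], [60/13, 60/53]]; det S = -16480/689
solve [mL_A; mL_B] = S·[w00; w01] and [mR_A; mR_B] = S·[w10; w11]:
  w00 = 1, w01 = -1/2, w10 = 1, w11 = -1

1 -1/2 1 -1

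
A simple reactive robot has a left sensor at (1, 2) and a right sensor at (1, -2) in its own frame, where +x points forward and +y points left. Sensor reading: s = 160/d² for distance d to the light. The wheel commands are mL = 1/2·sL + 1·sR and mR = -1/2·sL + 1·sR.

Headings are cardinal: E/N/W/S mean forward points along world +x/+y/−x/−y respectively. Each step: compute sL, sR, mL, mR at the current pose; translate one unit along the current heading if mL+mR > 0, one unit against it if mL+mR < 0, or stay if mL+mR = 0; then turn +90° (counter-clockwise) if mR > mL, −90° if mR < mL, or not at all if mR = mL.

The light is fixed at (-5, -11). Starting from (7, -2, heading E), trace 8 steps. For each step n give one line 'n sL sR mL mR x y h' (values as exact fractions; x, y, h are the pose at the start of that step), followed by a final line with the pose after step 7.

0 16/29 80/109 3192/3161 1448/3161 7 -2 E
1 160/289 32/37 12208/10693 6288/10693 8 -2 S
2 8/9 40/61 604/549 116/549 8 -3 W
3 160/181 160/277 51120/50137 6800/50137 7 -3 N
4 16/29 80/109 3192/3161 1448/3161 7 -2 E
5 160/289 32/37 12208/10693 6288/10693 8 -2 S
6 8/9 40/61 604/549 116/549 8 -3 W
7 160/181 160/277 51120/50137 6800/50137 7 -3 N
final 7 -2 E

n=0: pose=(7,-2,E); sL=16/29, sR=80/109; mL=3192/3161, mR=1448/3161; mL+mR=160/109 → advance +1; mR−mL=-16/29 → turn -1·90°
n=1: pose=(8,-2,S); sL=160/289, sR=32/37; mL=12208/10693, mR=6288/10693; mL+mR=64/37 → advance +1; mR−mL=-160/289 → turn -1·90°
n=2: pose=(8,-3,W); sL=8/9, sR=40/61; mL=604/549, mR=116/549; mL+mR=80/61 → advance +1; mR−mL=-8/9 → turn -1·90°
n=3: pose=(7,-3,N); sL=160/181, sR=160/277; mL=51120/50137, mR=6800/50137; mL+mR=320/277 → advance +1; mR−mL=-160/181 → turn -1·90°
n=4: pose=(7,-2,E); sL=16/29, sR=80/109; mL=3192/3161, mR=1448/3161; mL+mR=160/109 → advance +1; mR−mL=-16/29 → turn -1·90°
n=5: pose=(8,-2,S); sL=160/289, sR=32/37; mL=12208/10693, mR=6288/10693; mL+mR=64/37 → advance +1; mR−mL=-160/289 → turn -1·90°
n=6: pose=(8,-3,W); sL=8/9, sR=40/61; mL=604/549, mR=116/549; mL+mR=80/61 → advance +1; mR−mL=-8/9 → turn -1·90°
n=7: pose=(7,-3,N); sL=160/181, sR=160/277; mL=51120/50137, mR=6800/50137; mL+mR=320/277 → advance +1; mR−mL=-160/181 → turn -1·90°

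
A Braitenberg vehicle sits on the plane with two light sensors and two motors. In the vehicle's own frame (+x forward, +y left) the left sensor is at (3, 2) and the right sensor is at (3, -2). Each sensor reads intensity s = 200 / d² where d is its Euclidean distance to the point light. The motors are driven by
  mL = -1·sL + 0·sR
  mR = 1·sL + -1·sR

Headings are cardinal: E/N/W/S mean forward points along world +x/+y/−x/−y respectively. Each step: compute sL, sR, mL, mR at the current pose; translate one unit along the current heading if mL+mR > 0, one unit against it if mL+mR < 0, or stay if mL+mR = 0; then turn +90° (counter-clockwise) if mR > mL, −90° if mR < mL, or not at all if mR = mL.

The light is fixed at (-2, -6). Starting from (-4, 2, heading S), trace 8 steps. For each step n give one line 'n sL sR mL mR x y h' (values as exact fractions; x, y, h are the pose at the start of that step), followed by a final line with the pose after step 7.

0 8 200/41 -8 128/41 -4 2 S
1 100/61 4 -100/61 -144/61 -4 3 E
2 200/37 200/61 -200/37 4800/2257 -5 3 S
3 25/18 25/8 -25/18 -125/72 -5 4 E
4 200/53 40/17 -200/53 1280/901 -6 4 S
5 20/17 100/41 -20/17 -880/697 -6 5 E
6 200/73 200/113 -200/73 8000/8249 -7 5 S
7 1 25/13 -1 -12/13 -7 6 E
final -8 6 N

n=0: pose=(-4,2,S); sL=8, sR=200/41; mL=-8, mR=128/41; mL+mR=-200/41 → advance -1; mR−mL=456/41 → turn +1·90°
n=1: pose=(-4,3,E); sL=100/61, sR=4; mL=-100/61, mR=-144/61; mL+mR=-4 → advance -1; mR−mL=-44/61 → turn -1·90°
n=2: pose=(-5,3,S); sL=200/37, sR=200/61; mL=-200/37, mR=4800/2257; mL+mR=-200/61 → advance -1; mR−mL=17000/2257 → turn +1·90°
n=3: pose=(-5,4,E); sL=25/18, sR=25/8; mL=-25/18, mR=-125/72; mL+mR=-25/8 → advance -1; mR−mL=-25/72 → turn -1·90°
n=4: pose=(-6,4,S); sL=200/53, sR=40/17; mL=-200/53, mR=1280/901; mL+mR=-40/17 → advance -1; mR−mL=4680/901 → turn +1·90°
n=5: pose=(-6,5,E); sL=20/17, sR=100/41; mL=-20/17, mR=-880/697; mL+mR=-100/41 → advance -1; mR−mL=-60/697 → turn -1·90°
n=6: pose=(-7,5,S); sL=200/73, sR=200/113; mL=-200/73, mR=8000/8249; mL+mR=-200/113 → advance -1; mR−mL=30600/8249 → turn +1·90°
n=7: pose=(-7,6,E); sL=1, sR=25/13; mL=-1, mR=-12/13; mL+mR=-25/13 → advance -1; mR−mL=1/13 → turn +1·90°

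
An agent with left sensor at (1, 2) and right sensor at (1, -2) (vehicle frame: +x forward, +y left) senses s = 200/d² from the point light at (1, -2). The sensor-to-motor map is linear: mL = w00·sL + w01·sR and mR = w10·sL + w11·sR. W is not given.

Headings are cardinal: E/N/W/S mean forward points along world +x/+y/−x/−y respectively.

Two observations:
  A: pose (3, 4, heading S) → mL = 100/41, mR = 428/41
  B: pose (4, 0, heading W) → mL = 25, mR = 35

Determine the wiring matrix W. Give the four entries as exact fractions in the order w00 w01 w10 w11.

1/2 0 1/2 1

obs A: pose=(3,4,S) → sL=200/41, sR=8, mL=100/41, mR=428/41
obs B: pose=(4,0,W) → sL=50, sR=10, mL=25, mR=35
sensor matrix S = [[200/41, 8], [50, 10]]; det S = -14400/41
solve [mL_A; mL_B] = S·[w00; w01] and [mR_A; mR_B] = S·[w10; w11]:
  w00 = 1/2, w01 = 0, w10 = 1/2, w11 = 1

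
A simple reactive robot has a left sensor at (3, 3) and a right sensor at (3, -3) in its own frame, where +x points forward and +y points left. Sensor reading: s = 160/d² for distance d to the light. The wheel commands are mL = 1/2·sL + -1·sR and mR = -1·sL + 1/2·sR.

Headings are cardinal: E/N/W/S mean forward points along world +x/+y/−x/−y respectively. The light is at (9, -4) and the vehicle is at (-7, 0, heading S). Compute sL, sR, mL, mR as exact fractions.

16/17 80/181 88/3077 -2216/3077

left sensor world pos  = (-4, -3); dL² = 170
right sensor world pos = (-10, -3); dR² = 362
sL = 160/170 = 16/17
sR = 160/362 = 80/181
mL = 1/2·sL + -1·sR = 88/3077
mR = -1·sL + 1/2·sR = -2216/3077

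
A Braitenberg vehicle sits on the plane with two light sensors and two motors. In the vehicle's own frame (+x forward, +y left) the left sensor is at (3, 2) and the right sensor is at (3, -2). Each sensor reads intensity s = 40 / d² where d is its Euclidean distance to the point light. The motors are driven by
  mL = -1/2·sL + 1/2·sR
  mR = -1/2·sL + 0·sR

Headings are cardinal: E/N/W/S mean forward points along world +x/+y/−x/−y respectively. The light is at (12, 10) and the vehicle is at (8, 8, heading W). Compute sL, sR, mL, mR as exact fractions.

8/13 40/49 64/637 -4/13

left sensor world pos  = (5, 6); dL² = 65
right sensor world pos = (5, 10); dR² = 49
sL = 40/65 = 8/13
sR = 40/49 = 40/49
mL = -1/2·sL + 1/2·sR = 64/637
mR = -1/2·sL + 0·sR = -4/13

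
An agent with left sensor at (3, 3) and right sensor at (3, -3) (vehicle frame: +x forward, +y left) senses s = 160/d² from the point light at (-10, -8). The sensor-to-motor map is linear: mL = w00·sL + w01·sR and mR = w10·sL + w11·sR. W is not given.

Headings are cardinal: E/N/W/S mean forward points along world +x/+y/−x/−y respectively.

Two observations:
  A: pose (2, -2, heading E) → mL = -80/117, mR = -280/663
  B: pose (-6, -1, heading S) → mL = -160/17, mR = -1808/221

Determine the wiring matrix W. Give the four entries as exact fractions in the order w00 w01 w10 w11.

0 -1 1/2 -1

obs A: pose=(2,-2,E) → sL=80/153, sR=80/117, mL=-80/117, mR=-280/663
obs B: pose=(-6,-1,S) → sL=32/13, sR=160/17, mL=-160/17, mR=-1808/221
sensor matrix S = [[80/153, 80/117], [32/13, 160/17]]; det S = 1423360/439569
solve [mL_A; mL_B] = S·[w00; w01] and [mR_A; mR_B] = S·[w10; w11]:
  w00 = 0, w01 = -1, w10 = 1/2, w11 = -1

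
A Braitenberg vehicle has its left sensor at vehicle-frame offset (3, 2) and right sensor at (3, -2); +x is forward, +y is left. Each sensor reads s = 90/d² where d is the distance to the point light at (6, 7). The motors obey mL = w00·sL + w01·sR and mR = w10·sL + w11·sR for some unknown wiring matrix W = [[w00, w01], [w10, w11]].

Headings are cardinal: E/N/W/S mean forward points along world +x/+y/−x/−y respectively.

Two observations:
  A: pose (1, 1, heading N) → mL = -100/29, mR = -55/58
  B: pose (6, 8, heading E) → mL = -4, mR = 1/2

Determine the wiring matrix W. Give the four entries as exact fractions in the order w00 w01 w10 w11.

obs A: pose=(1,1,N) → sL=45/29, sR=5, mL=-100/29, mR=-55/58
obs B: pose=(6,8,E) → sL=5, sR=9, mL=-4, mR=1/2
sensor matrix S = [[45/29, 5], [5, 9]]; det S = -320/29
solve [mL_A; mL_B] = S·[w00; w01] and [mR_A; mR_B] = S·[w10; w11]:
  w00 = 1, w01 = -1, w10 = 1, w11 = -1/2

1 -1 1 -1/2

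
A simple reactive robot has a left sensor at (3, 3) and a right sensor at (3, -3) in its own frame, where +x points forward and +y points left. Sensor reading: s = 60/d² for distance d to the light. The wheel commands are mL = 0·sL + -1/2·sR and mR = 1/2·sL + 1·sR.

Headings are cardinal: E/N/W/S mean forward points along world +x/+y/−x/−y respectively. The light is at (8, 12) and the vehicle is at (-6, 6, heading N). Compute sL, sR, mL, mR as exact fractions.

left sensor world pos  = (-9, 9); dL² = 298
right sensor world pos = (-3, 9); dR² = 130
sL = 60/298 = 30/149
sR = 60/130 = 6/13
mL = 0·sL + -1/2·sR = -3/13
mR = 1/2·sL + 1·sR = 1089/1937

30/149 6/13 -3/13 1089/1937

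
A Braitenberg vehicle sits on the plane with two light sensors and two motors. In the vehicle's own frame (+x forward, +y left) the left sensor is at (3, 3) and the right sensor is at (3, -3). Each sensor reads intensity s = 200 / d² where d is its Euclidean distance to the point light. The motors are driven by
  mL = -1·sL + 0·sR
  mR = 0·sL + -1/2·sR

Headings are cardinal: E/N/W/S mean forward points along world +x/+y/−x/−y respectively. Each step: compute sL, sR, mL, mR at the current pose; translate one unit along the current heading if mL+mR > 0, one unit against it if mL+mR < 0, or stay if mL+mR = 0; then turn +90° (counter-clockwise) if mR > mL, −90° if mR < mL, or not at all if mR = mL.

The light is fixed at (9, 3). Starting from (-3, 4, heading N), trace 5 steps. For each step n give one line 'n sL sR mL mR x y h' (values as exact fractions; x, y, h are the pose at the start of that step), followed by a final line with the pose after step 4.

n=0: pose=(-3,4,N); sL=200/241, sR=200/97; mL=-200/241, mR=-100/97; mL+mR=-43500/23377 → advance -1; mR−mL=-4700/23377 → turn -1·90°
n=1: pose=(-3,3,E); sL=20/9, sR=20/9; mL=-20/9, mR=-10/9; mL+mR=-10/3 → advance -1; mR−mL=10/9 → turn +1·90°
n=2: pose=(-4,3,N); sL=40/53, sR=200/109; mL=-40/53, mR=-100/109; mL+mR=-9660/5777 → advance -1; mR−mL=-940/5777 → turn -1·90°
n=3: pose=(-4,2,E); sL=25/13, sR=50/29; mL=-25/13, mR=-25/29; mL+mR=-1050/377 → advance -1; mR−mL=400/377 → turn +1·90°
n=4: pose=(-5,2,N); sL=200/293, sR=8/5; mL=-200/293, mR=-4/5; mL+mR=-2172/1465 → advance -1; mR−mL=-172/1465 → turn -1·90°

0 200/241 200/97 -200/241 -100/97 -3 4 N
1 20/9 20/9 -20/9 -10/9 -3 3 E
2 40/53 200/109 -40/53 -100/109 -4 3 N
3 25/13 50/29 -25/13 -25/29 -4 2 E
4 200/293 8/5 -200/293 -4/5 -5 2 N
final -5 1 E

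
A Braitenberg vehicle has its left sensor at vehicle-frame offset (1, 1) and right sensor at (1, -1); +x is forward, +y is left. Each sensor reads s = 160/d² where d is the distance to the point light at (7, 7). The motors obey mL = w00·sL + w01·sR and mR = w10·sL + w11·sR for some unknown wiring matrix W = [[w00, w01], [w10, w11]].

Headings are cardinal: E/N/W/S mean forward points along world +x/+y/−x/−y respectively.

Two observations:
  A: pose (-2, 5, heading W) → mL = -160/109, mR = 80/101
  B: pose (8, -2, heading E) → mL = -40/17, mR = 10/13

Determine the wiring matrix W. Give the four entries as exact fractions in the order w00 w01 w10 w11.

obs A: pose=(-2,5,W) → sL=160/109, sR=160/101, mL=-160/109, mR=80/101
obs B: pose=(8,-2,E) → sL=40/17, sR=20/13, mL=-40/17, mR=10/13
sensor matrix S = [[160/109, 160/101], [40/17, 20/13]]; det S = -3574400/2432989
solve [mL_A; mL_B] = S·[w00; w01] and [mR_A; mR_B] = S·[w10; w11]:
  w00 = -1, w01 = 0, w10 = 0, w11 = 1/2

-1 0 0 1/2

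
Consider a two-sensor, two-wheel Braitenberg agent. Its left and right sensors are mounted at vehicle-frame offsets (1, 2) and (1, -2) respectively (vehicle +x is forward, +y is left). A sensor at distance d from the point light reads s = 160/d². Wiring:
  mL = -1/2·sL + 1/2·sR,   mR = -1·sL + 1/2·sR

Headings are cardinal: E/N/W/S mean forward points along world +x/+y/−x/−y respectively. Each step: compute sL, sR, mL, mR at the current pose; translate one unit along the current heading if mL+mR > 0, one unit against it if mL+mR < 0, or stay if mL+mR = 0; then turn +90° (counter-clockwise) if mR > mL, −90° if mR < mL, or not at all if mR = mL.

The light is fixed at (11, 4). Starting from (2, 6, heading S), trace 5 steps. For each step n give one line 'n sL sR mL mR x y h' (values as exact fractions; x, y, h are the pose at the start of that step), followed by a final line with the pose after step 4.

0 16/5 80/61 -288/305 -776/305 2 6 S
1 160/101 32/25 -384/2525 -2384/2525 2 7 W
2 40/29 40/13 320/377 60/377 3 7 N
3 32/17 160/53 512/901 -336/901 3 8 E
4 80/17 16/9 -224/153 -584/153 4 8 S
final 4 9 W

n=0: pose=(2,6,S); sL=16/5, sR=80/61; mL=-288/305, mR=-776/305; mL+mR=-1064/305 → advance -1; mR−mL=-8/5 → turn -1·90°
n=1: pose=(2,7,W); sL=160/101, sR=32/25; mL=-384/2525, mR=-2384/2525; mL+mR=-2768/2525 → advance -1; mR−mL=-80/101 → turn -1·90°
n=2: pose=(3,7,N); sL=40/29, sR=40/13; mL=320/377, mR=60/377; mL+mR=380/377 → advance +1; mR−mL=-20/29 → turn -1·90°
n=3: pose=(3,8,E); sL=32/17, sR=160/53; mL=512/901, mR=-336/901; mL+mR=176/901 → advance +1; mR−mL=-16/17 → turn -1·90°
n=4: pose=(4,8,S); sL=80/17, sR=16/9; mL=-224/153, mR=-584/153; mL+mR=-808/153 → advance -1; mR−mL=-40/17 → turn -1·90°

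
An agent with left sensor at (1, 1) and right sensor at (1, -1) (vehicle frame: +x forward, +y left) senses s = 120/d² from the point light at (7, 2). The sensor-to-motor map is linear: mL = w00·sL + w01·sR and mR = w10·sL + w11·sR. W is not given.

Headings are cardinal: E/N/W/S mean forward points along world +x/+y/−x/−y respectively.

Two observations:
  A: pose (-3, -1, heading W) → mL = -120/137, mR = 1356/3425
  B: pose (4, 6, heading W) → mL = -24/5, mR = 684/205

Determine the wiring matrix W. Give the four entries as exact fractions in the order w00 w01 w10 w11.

obs A: pose=(-3,-1,W) → sL=120/137, sR=24/25, mL=-120/137, mR=1356/3425
obs B: pose=(4,6,W) → sL=24/5, sR=120/41, mL=-24/5, mR=684/205
sensor matrix S = [[120/137, 24/25], [24/5, 120/41]]; det S = -1435392/702125
solve [mL_A; mL_B] = S·[w00; w01] and [mR_A; mR_B] = S·[w10; w11]:
  w00 = -1, w01 = 0, w10 = 1, w11 = -1/2

-1 0 1 -1/2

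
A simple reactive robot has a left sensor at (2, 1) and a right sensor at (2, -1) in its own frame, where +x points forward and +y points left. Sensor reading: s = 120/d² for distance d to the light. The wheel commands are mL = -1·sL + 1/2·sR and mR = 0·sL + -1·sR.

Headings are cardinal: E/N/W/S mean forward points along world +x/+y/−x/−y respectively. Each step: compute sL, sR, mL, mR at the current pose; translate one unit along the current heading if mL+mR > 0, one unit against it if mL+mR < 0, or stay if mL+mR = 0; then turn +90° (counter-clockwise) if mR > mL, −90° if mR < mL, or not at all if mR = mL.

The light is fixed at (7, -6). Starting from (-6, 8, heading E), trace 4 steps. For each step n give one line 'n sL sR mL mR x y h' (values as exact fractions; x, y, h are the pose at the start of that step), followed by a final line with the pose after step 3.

0 60/173 12/29 -702/5017 -12/29 -6 8 E
1 120/313 40/123 -8500/38499 -40/123 -7 8 S
2 30/113 15/64 -2145/14464 -15/64 -7 9 W
3 24/97 120/433 -4572/42001 -120/433 -6 9 N
final -6 8 E

n=0: pose=(-6,8,E); sL=60/173, sR=12/29; mL=-702/5017, mR=-12/29; mL+mR=-2778/5017 → advance -1; mR−mL=-1374/5017 → turn -1·90°
n=1: pose=(-7,8,S); sL=120/313, sR=40/123; mL=-8500/38499, mR=-40/123; mL+mR=-21020/38499 → advance -1; mR−mL=-1340/12833 → turn -1·90°
n=2: pose=(-7,9,W); sL=30/113, sR=15/64; mL=-2145/14464, mR=-15/64; mL+mR=-5535/14464 → advance -1; mR−mL=-1245/14464 → turn -1·90°
n=3: pose=(-6,9,N); sL=24/97, sR=120/433; mL=-4572/42001, mR=-120/433; mL+mR=-16212/42001 → advance -1; mR−mL=-7068/42001 → turn -1·90°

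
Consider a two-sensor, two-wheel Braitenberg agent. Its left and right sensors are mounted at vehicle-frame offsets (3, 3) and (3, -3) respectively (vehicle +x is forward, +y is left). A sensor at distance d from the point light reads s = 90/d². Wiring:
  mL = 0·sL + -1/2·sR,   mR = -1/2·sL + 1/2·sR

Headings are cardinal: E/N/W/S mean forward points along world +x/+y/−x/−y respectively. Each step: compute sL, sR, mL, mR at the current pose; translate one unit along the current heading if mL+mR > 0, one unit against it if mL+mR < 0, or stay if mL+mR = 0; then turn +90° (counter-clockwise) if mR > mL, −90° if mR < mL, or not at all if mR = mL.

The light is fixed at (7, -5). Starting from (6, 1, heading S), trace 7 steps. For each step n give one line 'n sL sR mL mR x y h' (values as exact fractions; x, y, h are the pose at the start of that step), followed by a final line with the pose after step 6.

n=0: pose=(6,1,S); sL=90/13, sR=18/5; mL=-9/5, mR=-108/65; mL+mR=-45/13 → advance -1; mR−mL=9/65 → turn +1·90°
n=1: pose=(6,2,E); sL=45/52, sR=9/2; mL=-9/4, mR=189/104; mL+mR=-45/104 → advance -1; mR−mL=423/104 → turn +1·90°
n=2: pose=(5,2,N); sL=18/25, sR=90/101; mL=-45/101, mR=216/2525; mL+mR=-9/25 → advance -1; mR−mL=1341/2525 → turn +1·90°
n=3: pose=(5,1,W); sL=45/17, sR=45/53; mL=-45/106, mR=-810/901; mL+mR=-45/34 → advance -1; mR−mL=-855/1802 → turn -1·90°
n=4: pose=(6,1,N); sL=90/97, sR=18/17; mL=-9/17, mR=108/1649; mL+mR=-45/97 → advance -1; mR−mL=981/1649 → turn +1·90°
n=5: pose=(6,0,W); sL=9/2, sR=9/8; mL=-9/16, mR=-27/16; mL+mR=-9/4 → advance -1; mR−mL=-9/8 → turn -1·90°
n=6: pose=(7,0,N); sL=90/73, sR=90/73; mL=-45/73, mR=0; mL+mR=-45/73 → advance -1; mR−mL=45/73 → turn +1·90°

0 90/13 18/5 -9/5 -108/65 6 1 S
1 45/52 9/2 -9/4 189/104 6 2 E
2 18/25 90/101 -45/101 216/2525 5 2 N
3 45/17 45/53 -45/106 -810/901 5 1 W
4 90/97 18/17 -9/17 108/1649 6 1 N
5 9/2 9/8 -9/16 -27/16 6 0 W
6 90/73 90/73 -45/73 0 7 0 N
final 7 -1 W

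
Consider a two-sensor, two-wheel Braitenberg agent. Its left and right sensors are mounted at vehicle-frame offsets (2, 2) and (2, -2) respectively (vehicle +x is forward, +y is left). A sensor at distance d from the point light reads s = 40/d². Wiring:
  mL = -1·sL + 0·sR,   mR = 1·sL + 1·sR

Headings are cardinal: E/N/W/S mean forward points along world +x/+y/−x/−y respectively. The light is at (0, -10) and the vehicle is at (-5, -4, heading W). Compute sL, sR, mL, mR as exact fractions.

8/13 40/113 -8/13 1424/1469

left sensor world pos  = (-7, -6); dL² = 65
right sensor world pos = (-7, -2); dR² = 113
sL = 40/65 = 8/13
sR = 40/113 = 40/113
mL = -1·sL + 0·sR = -8/13
mR = 1·sL + 1·sR = 1424/1469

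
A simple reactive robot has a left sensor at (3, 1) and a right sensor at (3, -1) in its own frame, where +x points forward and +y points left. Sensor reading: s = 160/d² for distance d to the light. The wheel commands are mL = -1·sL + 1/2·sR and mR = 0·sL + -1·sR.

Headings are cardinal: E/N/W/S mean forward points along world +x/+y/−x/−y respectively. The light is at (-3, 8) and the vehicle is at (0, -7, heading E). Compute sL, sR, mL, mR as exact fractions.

20/29 40/73 -880/2117 -40/73

left sensor world pos  = (3, -6); dL² = 232
right sensor world pos = (3, -8); dR² = 292
sL = 160/232 = 20/29
sR = 160/292 = 40/73
mL = -1·sL + 1/2·sR = -880/2117
mR = 0·sL + -1·sR = -40/73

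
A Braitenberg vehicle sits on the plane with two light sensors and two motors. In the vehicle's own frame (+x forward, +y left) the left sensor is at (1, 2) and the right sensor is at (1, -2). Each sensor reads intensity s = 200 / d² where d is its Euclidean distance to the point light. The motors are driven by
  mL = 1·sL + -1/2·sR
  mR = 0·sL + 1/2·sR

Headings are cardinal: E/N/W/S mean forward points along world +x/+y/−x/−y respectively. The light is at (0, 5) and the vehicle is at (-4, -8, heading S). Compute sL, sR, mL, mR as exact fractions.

1 25/29 33/58 25/58

left sensor world pos  = (-2, -9); dL² = 200
right sensor world pos = (-6, -9); dR² = 232
sL = 200/200 = 1
sR = 200/232 = 25/29
mL = 1·sL + -1/2·sR = 33/58
mR = 0·sL + 1/2·sR = 25/58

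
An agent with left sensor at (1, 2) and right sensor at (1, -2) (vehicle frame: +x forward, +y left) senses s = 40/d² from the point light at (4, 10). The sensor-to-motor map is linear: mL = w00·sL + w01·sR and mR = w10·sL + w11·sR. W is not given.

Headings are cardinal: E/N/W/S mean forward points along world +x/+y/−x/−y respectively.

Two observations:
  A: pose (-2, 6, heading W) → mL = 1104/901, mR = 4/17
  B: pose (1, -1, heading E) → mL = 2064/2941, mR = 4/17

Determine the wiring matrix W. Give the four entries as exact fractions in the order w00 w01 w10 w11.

1 1 1/2 0

obs A: pose=(-2,6,W) → sL=8/17, sR=40/53, mL=1104/901, mR=4/17
obs B: pose=(1,-1,E) → sL=8/17, sR=40/173, mL=2064/2941, mR=4/17
sensor matrix S = [[8/17, 40/53], [8/17, 40/173]]; det S = -38400/155873
solve [mL_A; mL_B] = S·[w00; w01] and [mR_A; mR_B] = S·[w10; w11]:
  w00 = 1, w01 = 1, w10 = 1/2, w11 = 0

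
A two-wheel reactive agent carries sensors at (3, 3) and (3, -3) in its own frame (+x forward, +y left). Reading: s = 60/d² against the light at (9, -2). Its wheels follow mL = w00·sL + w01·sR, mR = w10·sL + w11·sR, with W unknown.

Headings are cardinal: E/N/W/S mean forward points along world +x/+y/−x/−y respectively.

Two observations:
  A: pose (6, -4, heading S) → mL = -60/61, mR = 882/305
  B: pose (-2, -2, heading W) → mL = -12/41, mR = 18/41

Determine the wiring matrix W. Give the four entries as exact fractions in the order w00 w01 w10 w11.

0 -1 1 1/2

obs A: pose=(6,-4,S) → sL=12/5, sR=60/61, mL=-60/61, mR=882/305
obs B: pose=(-2,-2,W) → sL=12/41, sR=12/41, mL=-12/41, mR=18/41
sensor matrix S = [[12/5, 60/61], [12/41, 12/41]]; det S = 5184/12505
solve [mL_A; mL_B] = S·[w00; w01] and [mR_A; mR_B] = S·[w10; w11]:
  w00 = 0, w01 = -1, w10 = 1, w11 = 1/2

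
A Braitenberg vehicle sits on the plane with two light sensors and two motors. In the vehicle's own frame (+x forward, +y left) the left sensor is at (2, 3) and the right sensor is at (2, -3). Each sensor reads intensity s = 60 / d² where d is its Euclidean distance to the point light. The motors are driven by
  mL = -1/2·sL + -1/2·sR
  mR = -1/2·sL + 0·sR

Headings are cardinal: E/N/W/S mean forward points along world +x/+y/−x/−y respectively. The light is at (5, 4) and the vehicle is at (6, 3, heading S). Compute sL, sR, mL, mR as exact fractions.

12/5 60/13 -228/65 -6/5

left sensor world pos  = (9, 1); dL² = 25
right sensor world pos = (3, 1); dR² = 13
sL = 60/25 = 12/5
sR = 60/13 = 60/13
mL = -1/2·sL + -1/2·sR = -228/65
mR = -1/2·sL + 0·sR = -6/5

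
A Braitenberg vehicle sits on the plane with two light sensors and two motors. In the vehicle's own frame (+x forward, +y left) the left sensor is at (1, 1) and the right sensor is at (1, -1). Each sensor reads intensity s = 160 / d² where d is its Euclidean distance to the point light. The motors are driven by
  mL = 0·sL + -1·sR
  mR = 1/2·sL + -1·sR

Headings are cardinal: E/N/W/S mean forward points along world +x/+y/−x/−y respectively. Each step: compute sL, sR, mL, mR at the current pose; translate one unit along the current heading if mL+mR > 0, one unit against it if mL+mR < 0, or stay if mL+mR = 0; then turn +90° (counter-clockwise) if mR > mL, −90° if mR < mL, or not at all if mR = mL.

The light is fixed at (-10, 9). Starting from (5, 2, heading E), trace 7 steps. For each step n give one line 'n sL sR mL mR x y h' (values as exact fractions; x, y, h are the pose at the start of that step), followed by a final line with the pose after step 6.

n=0: pose=(5,2,E); sL=40/73, sR=1/2; mL=-1/2, mR=-33/146; mL+mR=-53/73 → advance -1; mR−mL=20/73 → turn +1·90°
n=1: pose=(4,2,N); sL=32/41, sR=160/261; mL=-160/261, mR=-2384/10701; mL+mR=-8944/10701 → advance -1; mR−mL=16/41 → turn +1·90°
n=2: pose=(4,1,W); sL=16/25, sR=80/109; mL=-80/109, mR=-1128/2725; mL+mR=-3128/2725 → advance -1; mR−mL=8/25 → turn +1·90°
n=3: pose=(5,1,S); sL=160/337, sR=160/277; mL=-160/277, mR=-31760/93349; mL+mR=-85680/93349 → advance -1; mR−mL=80/337 → turn +1·90°
n=4: pose=(5,2,E); sL=40/73, sR=1/2; mL=-1/2, mR=-33/146; mL+mR=-53/73 → advance -1; mR−mL=20/73 → turn +1·90°
n=5: pose=(4,2,N); sL=32/41, sR=160/261; mL=-160/261, mR=-2384/10701; mL+mR=-8944/10701 → advance -1; mR−mL=16/41 → turn +1·90°
n=6: pose=(4,1,W); sL=16/25, sR=80/109; mL=-80/109, mR=-1128/2725; mL+mR=-3128/2725 → advance -1; mR−mL=8/25 → turn +1·90°

0 40/73 1/2 -1/2 -33/146 5 2 E
1 32/41 160/261 -160/261 -2384/10701 4 2 N
2 16/25 80/109 -80/109 -1128/2725 4 1 W
3 160/337 160/277 -160/277 -31760/93349 5 1 S
4 40/73 1/2 -1/2 -33/146 5 2 E
5 32/41 160/261 -160/261 -2384/10701 4 2 N
6 16/25 80/109 -80/109 -1128/2725 4 1 W
final 5 1 S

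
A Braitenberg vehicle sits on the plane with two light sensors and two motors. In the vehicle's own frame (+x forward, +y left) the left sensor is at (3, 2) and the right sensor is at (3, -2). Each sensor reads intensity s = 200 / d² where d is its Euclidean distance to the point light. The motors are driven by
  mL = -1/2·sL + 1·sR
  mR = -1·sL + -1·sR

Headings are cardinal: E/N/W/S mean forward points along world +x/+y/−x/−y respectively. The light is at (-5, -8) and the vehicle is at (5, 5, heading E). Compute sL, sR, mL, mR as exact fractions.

100/197 20/29 2490/5713 -6840/5713

left sensor world pos  = (8, 7); dL² = 394
right sensor world pos = (8, 3); dR² = 290
sL = 200/394 = 100/197
sR = 200/290 = 20/29
mL = -1/2·sL + 1·sR = 2490/5713
mR = -1·sL + -1·sR = -6840/5713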